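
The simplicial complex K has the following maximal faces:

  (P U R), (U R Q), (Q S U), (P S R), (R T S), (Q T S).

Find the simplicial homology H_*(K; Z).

H_0 = Z,  H_1 = Z,  H_2 = 0.

Fix the vertex order P < Q < R < S < T < U and write every simplex with vertices in increasing order. Then dim K = 2 and the simplices of K are:

  0-simplices (6): P, Q, R, S, T, U
  1-simplices (12): PR, PS, PU, QR, QS, QT, QU, RS, RT, RU, ST, SU
  2-simplices (6): PRS, PRU, QRU, QST, QSU, RST

so the chain groups are C_0 ≅ Z^6, C_1 ≅ Z^12, C_2 ≅ Z^6.

The boundary map ∂_1: C_1 → C_0 is given by ∂[p,q] = [q] − [p]. For instance
  ∂PU = U − P.
This gives a 6×12 integer matrix of rank 5; reducing to Smith normal form yields diagonal entries (1,1,1,1,1).

∂_2: C_2 → C_1 sends each 2-simplex [p,q,r] to [q,r] − [p,r] + [p,q]. For instance
  ∂RST = ST − RT + RS,
  ∂PRU = RU − PU + PR.
The resulting 12×6 matrix has rank 6, and its Smith normal form has invariant factors (1,1,1,1,1,1).

Reading off H_k = ker ∂_k / im ∂_{k+1}:

  H_0: rank C_0 − rank ∂_1 = 6 − 5 = 1, and the invariant factors of ∂_1 are all 1, so H_0 ≅ Z.
  H_1: rank ker ∂_1 − rank ∂_2 = (12 − 5) − 6 = 1, and the invariant factors of ∂_2 are all 1, so H_1 ≅ Z.
  H_2: rank ker ∂_2 − rank ∂_3 = (6 − 6) − 0 = 0, and there is no ∂_3, so H_2 ≅ 0.

(K is a triangulation of the cylinder S^1 x I.)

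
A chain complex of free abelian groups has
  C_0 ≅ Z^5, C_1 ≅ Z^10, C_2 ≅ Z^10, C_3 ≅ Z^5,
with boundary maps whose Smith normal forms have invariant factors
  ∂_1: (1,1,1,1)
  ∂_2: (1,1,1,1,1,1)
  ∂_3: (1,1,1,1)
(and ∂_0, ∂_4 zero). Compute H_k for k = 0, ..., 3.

H_0: b_0 = 5 − 0 − 4 = 1; torsion from ∂_1 factors > 1: none. So H_0 ≅ Z.
H_1: b_1 = 10 − 4 − 6 = 0; torsion from ∂_2 factors > 1: none. So H_1 ≅ 0.
H_2: b_2 = 10 − 6 − 4 = 0; torsion from ∂_3 factors > 1: none. So H_2 ≅ 0.
H_3: b_3 = 5 − 4 − 0 = 1; torsion from ∂_4 factors > 1: none. So H_3 ≅ Z.

H_0 ≅ Z,  H_1 = 0,  H_2 = 0,  H_3 ≅ Z.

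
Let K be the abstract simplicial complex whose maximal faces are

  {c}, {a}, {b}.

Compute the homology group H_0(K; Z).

H_0 = Z^3.

Order the vertices as a < b < c. Listing each simplex with vertices in this order, K has dimension 0 with simplices:

  0-simplices (3): a, b, c

so the chain groups are C_0 ≅ Z^3.

Now H_k = ker ∂_k / im ∂_{k+1}, so:

  H_0: rank C_0 − rank ∂_1 = 3 − 0 = 3, and there is no ∂_1, so H_0 = Z^3.

(K is a triangulation of a set of 3 points.)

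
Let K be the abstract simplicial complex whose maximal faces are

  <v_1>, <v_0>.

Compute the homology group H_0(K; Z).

Take the total order v_0 < v_1 on the vertex set. Then K (dimension 0) consists of the simplices:

  0-simplices (2): [v_0], [v_1]

giving chain groups C_0 ≅ Z^2.

Reading off H_k = ker ∂_k / im ∂_{k+1}:

  H_0: rank C_0 − rank ∂_1 = 2 − 0 = 2, and there is no ∂_1, so H_0 = Z^2.

H_0 ≅ Z^2.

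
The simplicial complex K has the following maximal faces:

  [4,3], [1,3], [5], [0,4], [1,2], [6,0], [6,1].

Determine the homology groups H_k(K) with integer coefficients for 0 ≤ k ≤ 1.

H_0 = Z^2,  H_1 = Z.

We work with the vertex ordering 0 < 1 < 2 < 3 < 4 < 5 < 6. The simplices of K, each written with vertices in increasing order, are:

  0-simplices (7): [0], [1], [2], [3], [4], [5], [6]
  1-simplices (6): [0,4], [0,6], [1,2], [1,3], [1,6], [3,4]

Hence C_0 ≅ Z^7, C_1 ≅ Z^6.

Boundary ∂_1: C_1 → C_0 is given by ∂[p,q] = [q] − [p]. For instance
  ∂[1,6] = [6] − [1].
As a 7×6 matrix over Z this has rank 5, with invariant factors (1,1,1,1,1).

Reading off H_k = ker ∂_k / im ∂_{k+1}:

  H_0: rank C_0 − rank ∂_1 = 7 − 5 = 2, and the invariant factors of ∂_1 are all 1, so H_0 = Z^2.
  H_1: rank ker ∂_1 − rank ∂_2 = (6 − 5) − 0 = 1, and there is no ∂_2, so H_1 = Z.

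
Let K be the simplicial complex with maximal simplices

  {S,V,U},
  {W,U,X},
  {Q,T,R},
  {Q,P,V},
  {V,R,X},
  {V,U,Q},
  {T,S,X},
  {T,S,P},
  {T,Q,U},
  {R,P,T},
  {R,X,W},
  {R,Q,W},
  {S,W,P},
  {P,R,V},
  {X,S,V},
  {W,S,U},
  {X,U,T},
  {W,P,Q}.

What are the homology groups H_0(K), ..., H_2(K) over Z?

H_0 = Z,  H_1 = Z ⊕ Z/2Z,  H_2 = 0.

K has 9 vertices, 27 edges, 18 triangles.
rank ∂_0 = 0, rank ∂_1 = 8 ⇒ b_0 = 9 − 0 − 8 = 1; all invariant factors of ∂_1 are 1 so no torsion. So H_0 = Z.
rank ∂_1 = 8, rank ∂_2 = 18 ⇒ b_1 = 27 − 8 − 18 = 1; ∂_2 has invariant factor(s) [2] giving torsion. So H_1 = Z ⊕ Z/2Z.
rank ∂_2 = 18, rank ∂_3 = 0 ⇒ b_2 = 18 − 18 − 0 = 0. So H_2 = 0.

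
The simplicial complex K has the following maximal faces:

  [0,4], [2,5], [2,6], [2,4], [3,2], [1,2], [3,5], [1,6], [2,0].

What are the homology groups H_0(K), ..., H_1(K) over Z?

H_0 = Z,  H_1 = Z^3.

Order the vertices as 0 < 1 < 2 < 3 < 4 < 5 < 6. Listing each simplex with vertices in this order, K has dimension 1 with simplices:

  0-simplices (7): [0], [1], [2], [3], [4], [5], [6]
  1-simplices (9): [0,2], [0,4], [1,2], [1,6], [2,3], [2,4], [2,5], [2,6], [3,5]

giving chain groups C_0 ≅ Z^7, C_1 ≅ Z^9.

The boundary map ∂_1: C_1 → C_0 is given by ∂[p,q] = [q] − [p]. For instance
  ∂[0,4] = [4] − [0].
This gives a 7×9 integer matrix of rank 6; reducing to Smith normal form yields diagonal entries (1,1,1,1,1,1).

From H_k ≅ ker(∂_k) / im(∂_{k+1}) we obtain:

  H_0: rank C_0 − rank ∂_1 = 7 − 6 = 1, and the invariant factors of ∂_1 are all 1, so H_0 ≅ Z.
  H_1: rank ker ∂_1 − rank ∂_2 = (9 − 6) − 0 = 3, and there is no ∂_2, so H_1 ≅ Z^3.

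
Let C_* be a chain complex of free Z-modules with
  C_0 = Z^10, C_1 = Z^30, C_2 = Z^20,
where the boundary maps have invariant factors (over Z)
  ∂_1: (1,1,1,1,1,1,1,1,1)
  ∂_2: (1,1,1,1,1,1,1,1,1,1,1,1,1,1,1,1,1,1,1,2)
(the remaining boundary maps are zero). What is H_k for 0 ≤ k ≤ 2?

H_0: b_0 = 10 − 0 − 9 = 1; torsion from ∂_1 factors > 1: none. So H_0 ≅ Z.
H_1: b_1 = 30 − 9 − 20 = 1; torsion from ∂_2 factors > 1: [2]. So H_1 ≅ Z ⊕ Z/2Z.
H_2: b_2 = 20 − 20 − 0 = 0; torsion from ∂_3 factors > 1: none. So H_2 ≅ 0.

H_0 ≅ Z,  H_1 ≅ Z ⊕ Z/2Z,  H_2 = 0.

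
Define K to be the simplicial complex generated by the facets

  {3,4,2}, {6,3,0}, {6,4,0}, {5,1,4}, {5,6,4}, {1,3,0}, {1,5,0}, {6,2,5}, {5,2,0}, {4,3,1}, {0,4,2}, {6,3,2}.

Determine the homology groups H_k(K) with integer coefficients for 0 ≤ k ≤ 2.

Fix the vertex order 0 < 1 < 2 < 3 < 4 < 5 < 6 and write every simplex with vertices in increasing order. Then dim K = 2 and the simplices of K are:

  0-simplices (7): [0], [1], [2], [3], [4], [5], [6]
  1-simplices (18): [0,1], [0,2], [0,3], [0,4], [0,5], [0,6], [1,3], [1,4], [1,5], [2,3], [2,4], [2,5], [2,6], [3,4], [3,6], [4,5], [4,6], [5,6]
  2-simplices (12): [0,1,3], [0,1,5], [0,2,4], [0,2,5], [0,3,6], [0,4,6], [1,3,4], [1,4,5], [2,3,4], [2,3,6], [2,5,6], [4,5,6]

Hence C_0 ≅ Z^7, C_1 ≅ Z^18, C_2 ≅ Z^12.

The boundary map ∂_1: C_1 → C_0 sends each edge [p,q] (with p < q) to q − p.
The resulting 7×18 matrix has rank 6, and its Smith normal form has invariant factors (1,1,1,1,1,1).

Boundary ∂_2: C_2 → C_1 sends each 2-simplex [p,q,r] to [q,r] − [p,r] + [p,q]. For instance
  ∂[0,2,4] = [2,4] − [0,4] + [0,2],
  ∂[0,4,6] = [4,6] − [0,6] + [0,4].
This gives a 18×12 integer matrix of rank 12; reducing to Smith normal form yields diagonal entries (1,1,1,1,1,1,1,1,1,1,1,2).

Computing H_k = (kernel of ∂_k) / (image of ∂_{k+1}):

  H_0: rank C_0 − rank ∂_1 = 7 − 6 = 1, and the invariant factors of ∂_1 are all 1, so H_0 = Z.
  H_1: rank ker ∂_1 − rank ∂_2 = (18 − 6) − 12 = 0, and ∂_2 has invariant factor 2 > 1, so H_1 = Z/2.
  H_2: rank ker ∂_2 − rank ∂_3 = (12 − 12) − 0 = 0, and there is no ∂_3, so H_2 = 0.

H_0 = Z,  H_1 = Z/2,  H_2 = 0.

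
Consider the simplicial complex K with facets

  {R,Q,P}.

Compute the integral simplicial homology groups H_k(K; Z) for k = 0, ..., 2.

H_0 = Z,  H_1 = 0,  H_2 = 0.

We work with the vertex ordering P < Q < R. The simplices of K, each written with vertices in increasing order, are:

  0-simplices (3): P, Q, R
  1-simplices (3): PQ, PR, QR
  2-simplices (1): PQR

so the chain groups are C_0 ≅ Z^3, C_1 ≅ Z^3, C_2 ≅ Z^1.

The boundary map ∂_1: C_1 → C_0 maps an edge to its endpoints' difference, ∂[p,q] = q − p. For instance
  ∂PQ = Q − P.
The 3×3 boundary matrix has rank 2 and Smith normal form diag(1,1).

The boundary map ∂_2: C_2 → C_1 sends each 2-simplex [p,q,r] to [q,r] − [p,r] + [p,q]. For instance
  ∂PQR = QR − PR + PQ.
The resulting 3×1 matrix has rank 1, and its Smith normal form has invariant factors (1).

Reading off H_k = ker ∂_k / im ∂_{k+1}:

  H_0: rank C_0 − rank ∂_1 = 3 − 2 = 1, and the invariant factors of ∂_1 are all 1, so H_0 = Z.
  H_1: rank ker ∂_1 − rank ∂_2 = (3 − 2) − 1 = 0, and the invariant factors of ∂_2 are all 1, so H_1 = 0.
  H_2: rank ker ∂_2 − rank ∂_3 = (1 − 1) − 0 = 0, and there is no ∂_3, so H_2 = 0.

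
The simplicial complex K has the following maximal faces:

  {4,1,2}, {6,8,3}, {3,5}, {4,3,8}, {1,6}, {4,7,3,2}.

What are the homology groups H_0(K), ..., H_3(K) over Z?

Take the total order 1 < 2 < 3 < 4 < 5 < 6 < 7 < 8 on the vertex set. Then K (dimension 3) consists of the simplices:

  0-simplices (8): [1], [2], [3], [4], [5], [6], [7], [8]
  1-simplices (14): [1,2], [1,4], [1,6], [2,3], [2,4], [2,7], [3,4], [3,5], [3,6], [3,7], [3,8], [4,7], [4,8], [6,8]
  2-simplices (7): [1,2,4], [2,3,4], [2,3,7], [2,4,7], [3,4,7], [3,4,8], [3,6,8]
  3-simplices (1): [2,3,4,7]

giving chain groups C_0 ≅ Z^8, C_1 ≅ Z^14, C_2 ≅ Z^7, C_3 ≅ Z^1.

Boundary ∂_1: C_1 → C_0 maps an edge to its endpoints' difference, ∂[p,q] = q − p.
As a 8×14 matrix over Z this has rank 7, with invariant factors (1,1,1,1,1,1,1).

The boundary map ∂_2: C_2 → C_1 sends each 2-simplex [p,q,r] to [q,r] − [p,r] + [p,q]. For instance
  ∂[2,4,7] = [4,7] − [2,7] + [2,4],
  ∂[2,3,4] = [3,4] − [2,4] + [2,3].
This gives a 14×7 integer matrix of rank 6; reducing to Smith normal form yields diagonal entries (1,1,1,1,1,1).

∂_3: C_3 → C_2 sends each 3-simplex σ to the alternating sum Σ_i (−1)^i (σ with its i-th vertex removed). For instance
  ∂[2,3,4,7] = [3,4,7] − [2,4,7] + [2,3,7] − [2,3,4].
As a 7×1 matrix over Z this has rank 1, with invariant factors (1).

Now H_k = ker ∂_k / im ∂_{k+1}, so:

  H_0: rank C_0 − rank ∂_1 = 8 − 7 = 1, and the invariant factors of ∂_1 are all 1, so H_0 = Z.
  H_1: rank ker ∂_1 − rank ∂_2 = (14 − 7) − 6 = 1, and the invariant factors of ∂_2 are all 1, so H_1 = Z.
  H_2: rank ker ∂_2 − rank ∂_3 = (7 − 6) − 1 = 0, and the invariant factors of ∂_3 are all 1, so H_2 = 0.
  H_3: rank ker ∂_3 − rank ∂_4 = (1 − 1) − 0 = 0, and there is no ∂_4, so H_3 = 0.

As a check, the Euler characteristic is 8 − 14 + 7 − 1 = 0, which agrees with 1 − 1 + 0 − 0 = 0.

H_0 ≅ Z,  H_1 ≅ Z,  H_2 = 0,  H_3 = 0.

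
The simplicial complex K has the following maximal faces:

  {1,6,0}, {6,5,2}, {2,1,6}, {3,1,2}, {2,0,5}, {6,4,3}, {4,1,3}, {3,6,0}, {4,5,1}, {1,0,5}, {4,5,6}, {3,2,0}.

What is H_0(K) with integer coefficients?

Fix the vertex order 0 < 1 < 2 < 3 < 4 < 5 < 6 and write every simplex with vertices in increasing order. Then dim K = 2 and the simplices of K are:

  0-simplices (7): [0], [1], [2], [3], [4], [5], [6]
  1-simplices (18): [0,1], [0,2], [0,3], [0,5], [0,6], [1,2], [1,3], [1,4], [1,5], [1,6], [2,3], [2,5], [2,6], [3,4], [3,6], [4,5], [4,6], [5,6]
  2-simplices (12): [0,1,5], [0,1,6], [0,2,3], [0,2,5], [0,3,6], [1,2,3], [1,2,6], [1,3,4], [1,4,5], [2,5,6], [3,4,6], [4,5,6]

giving chain groups C_0 ≅ Z^7, C_1 ≅ Z^18, C_2 ≅ Z^12.

Boundary ∂_1: C_1 → C_0 maps an edge to its endpoints' difference, ∂[p,q] = q − p. For instance
  ∂[0,3] = [3] − [0].
The 7×18 boundary matrix has rank 6 and Smith normal form diag(1,1,1,1,1,1).

Boundary ∂_2: C_2 → C_1 sends each 2-simplex [p,q,r] to [q,r] − [p,r] + [p,q]. For instance
  ∂[0,2,5] = [2,5] − [0,5] + [0,2],
  ∂[1,2,3] = [2,3] − [1,3] + [1,2].
As a 18×12 matrix over Z this has rank 12, with invariant factors (1,1,1,1,1,1,1,1,1,1,1,2).

Computing H_k = (kernel of ∂_k) / (image of ∂_{k+1}):

  H_0: rank C_0 − rank ∂_1 = 7 − 6 = 1, and the invariant factors of ∂_1 are all 1, so H_0 ≅ Z.

H_0 = Z.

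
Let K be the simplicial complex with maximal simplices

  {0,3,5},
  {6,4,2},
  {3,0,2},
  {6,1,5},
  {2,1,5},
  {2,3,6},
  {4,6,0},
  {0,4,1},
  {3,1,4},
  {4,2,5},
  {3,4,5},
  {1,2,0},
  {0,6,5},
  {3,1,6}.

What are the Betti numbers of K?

K has 7 vertices, 21 edges, 14 triangles.
rank ∂_0 = 0, rank ∂_1 = 6 ⇒ b_0 = 7 − 0 − 6 = 1; all invariant factors of ∂_1 are 1 so no torsion. So H_0 ≅ Z.
rank ∂_1 = 6, rank ∂_2 = 13 ⇒ b_1 = 21 − 6 − 13 = 2; all invariant factors of ∂_2 are 1 so no torsion. So H_1 ≅ Z^2.
rank ∂_2 = 13, rank ∂_3 = 0 ⇒ b_2 = 14 − 13 − 0 = 1. So H_2 ≅ Z.

b_0 = 1, b_1 = 2, b_2 = 1.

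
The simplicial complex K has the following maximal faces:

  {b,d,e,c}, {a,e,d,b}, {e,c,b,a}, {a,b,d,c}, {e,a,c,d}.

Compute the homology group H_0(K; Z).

We work with the vertex ordering a < b < c < d < e. The simplices of K, each written with vertices in increasing order, are:

  0-simplices (5): a, b, c, d, e
  1-simplices (10): ab, ac, ad, ae, bc, bd, be, cd, ce, de
  2-simplices (10): abc, abd, abe, acd, ace, ade, bcd, bce, bde, cde
  3-simplices (5): abcd, abce, abde, acde, bcde

Hence C_0 ≅ Z^5, C_1 ≅ Z^10, C_2 ≅ Z^10, C_3 ≅ Z^5.

Boundary ∂_1: C_1 → C_0 maps an edge to its endpoints' difference, ∂[p,q] = q − p. For instance
  ∂be = e − b.
The 5×10 boundary matrix has rank 4 and Smith normal form diag(1,1,1,1).

The boundary map ∂_2: C_2 → C_1 maps a triangle to the signed sum of its edges. For instance
  ∂abc = bc − ac + ab,
  ∂bde = de − be + bd.
As a 10×10 matrix over Z this has rank 6, with invariant factors (1,1,1,1,1,1).

The boundary map ∂_3: C_3 → C_2 sends each 3-simplex σ to the alternating sum Σ_i (−1)^i (σ with its i-th vertex removed). For instance
  ∂abcd = bcd − acd + abd − abc,
  ∂abce = bce − ace + abe − abc.
This gives a 10×5 integer matrix of rank 4; reducing to Smith normal form yields diagonal entries (1,1,1,1).

Computing H_k = (kernel of ∂_k) / (image of ∂_{k+1}):

  H_0: rank C_0 − rank ∂_1 = 5 − 4 = 1, and the invariant factors of ∂_1 are all 1, so H_0 = Z.

H_0 = Z.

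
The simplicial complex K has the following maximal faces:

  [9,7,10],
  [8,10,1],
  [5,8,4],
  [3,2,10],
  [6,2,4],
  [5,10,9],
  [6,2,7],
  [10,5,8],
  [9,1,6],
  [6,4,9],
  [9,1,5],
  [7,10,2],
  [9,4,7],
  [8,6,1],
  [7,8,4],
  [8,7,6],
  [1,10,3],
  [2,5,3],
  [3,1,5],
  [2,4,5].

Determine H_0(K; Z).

H_0 ≅ Z.

Take the total order 1 < 2 < 3 < 4 < 5 < 6 < 7 < 8 < 9 < 10 on the vertex set. Then K (dimension 2) consists of the simplices:

  0-simplices (10): [1], [2], [3], [4], [5], [6], [7], [8], [9], [10]
  1-simplices (30): (30 of them)
  2-simplices (20): (20 of them)

giving chain groups C_0 ≅ Z^10, C_1 ≅ Z^30, C_2 ≅ Z^20.

The boundary map ∂_1: C_1 → C_0 maps an edge to its endpoints' difference, ∂[p,q] = q − p. For instance
  ∂[5,8] = [8] − [5].
The 10×30 boundary matrix has rank 9 and Smith normal form diag(1,1,1,1,1,1,1,1,1).

∂_2: C_2 → C_1 acts by ∂[p,q,r] = [q,r] − [p,r] + [p,q]. For instance
  ∂[2,3,5] = [3,5] − [2,5] + [2,3],
  ∂[1,5,9] = [5,9] − [1,9] + [1,5].
This gives a 30×20 integer matrix of rank 20; reducing to Smith normal form yields diagonal entries (1,1,1,1,1,1,1,1,1,1,1,1,1,1,1,1,1,1,1,2).

From H_k ≅ ker(∂_k) / im(∂_{k+1}) we obtain:

  H_0: rank C_0 − rank ∂_1 = 10 − 9 = 1, and the invariant factors of ∂_1 are all 1, so H_0 = Z.

(K is a triangulation of the Klein bottle.)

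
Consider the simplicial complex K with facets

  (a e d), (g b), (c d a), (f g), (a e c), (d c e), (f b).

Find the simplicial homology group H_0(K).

K has 7 vertices, 9 edges, 4 triangles.
rank ∂_0 = 0, rank ∂_1 = 5 ⇒ b_0 = 7 − 0 − 5 = 2; all invariant factors of ∂_1 are 1 so no torsion. So H_0 ≅ Z^2.

H_0 ≅ Z^2.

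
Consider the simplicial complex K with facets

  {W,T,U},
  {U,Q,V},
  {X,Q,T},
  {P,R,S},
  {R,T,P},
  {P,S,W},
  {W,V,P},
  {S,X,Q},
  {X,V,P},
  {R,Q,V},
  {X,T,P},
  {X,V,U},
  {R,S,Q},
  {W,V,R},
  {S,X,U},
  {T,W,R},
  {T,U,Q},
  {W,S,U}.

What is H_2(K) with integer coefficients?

H_2 ≅ 0.

Order the vertices as P < Q < R < S < T < U < V < W < X. Listing each simplex with vertices in this order, K has dimension 2 with simplices:

  0-simplices (9): P, Q, R, S, T, U, V, W, X
  1-simplices (27): PR, PS, PT, PV, PW, PX, QR, QS, QT, QU, QV, QX, RS, RT, RV, RW, SU, SW, SX, TU, TW, TX, UV, UW, UX, VW, VX
  2-simplices (18): PRS, PRT, PSW, PTX, PVW, PVX, QRS, QRV, QSX, QTU, QTX, QUV, RTW, RVW, SUW, SUX, TUW, UVX

giving chain groups C_0 ≅ Z^9, C_1 ≅ Z^27, C_2 ≅ Z^18.

Boundary ∂_1: C_1 → C_0 maps an edge to its endpoints' difference, ∂[p,q] = q − p. For instance
  ∂PW = W − P.
The 9×27 boundary matrix has rank 8 and Smith normal form diag(1,1,1,1,1,1,1,1).

∂_2: C_2 → C_1 acts by ∂[p,q,r] = [q,r] − [p,r] + [p,q]. For instance
  ∂SUX = UX − SX + SU,
  ∂PVX = VX − PX + PV.
The resulting 27×18 matrix has rank 18, and its Smith normal form has invariant factors (1,1,1,1,1,1,1,1,1,1,1,1,1,1,1,1,1,2).

From H_k ≅ ker(∂_k) / im(∂_{k+1}) we obtain:

  H_2: rank ker ∂_2 − rank ∂_3 = (18 − 18) − 0 = 0, and there is no ∂_3, so H_2 = 0.

(K is a triangulation of the Klein bottle.)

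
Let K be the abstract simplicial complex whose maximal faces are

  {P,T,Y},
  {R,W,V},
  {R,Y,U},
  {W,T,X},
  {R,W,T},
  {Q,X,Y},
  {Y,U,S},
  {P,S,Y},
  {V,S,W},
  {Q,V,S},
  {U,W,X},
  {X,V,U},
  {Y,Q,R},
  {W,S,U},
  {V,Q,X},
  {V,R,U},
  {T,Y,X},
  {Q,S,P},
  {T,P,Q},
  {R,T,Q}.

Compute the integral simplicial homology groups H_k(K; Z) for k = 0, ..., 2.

Take the total order P < Q < R < S < T < U < V < W < X < Y on the vertex set. Then K (dimension 2) consists of the simplices:

  0-simplices (10): P, Q, R, S, T, U, V, W, X, Y
  1-simplices (30): PQ, PS, PT, PY, QR, QS, QT, QV, QX, QY, RT, RU, RV, RW, RY, SU, SV, SW, SY, TW, TX, TY, UV, UW, UX, UY, VW, VX, WX, XY
  2-simplices (20): PQS, PQT, PSY, PTY, QRT, QRY, QSV, QVX, QXY, RTW, RUV, RUY, RVW, SUW, SUY, SVW, TWX, TXY, UVX, UWX

Hence C_0 ≅ Z^10, C_1 ≅ Z^30, C_2 ≅ Z^20.

Boundary ∂_1: C_1 → C_0 maps an edge to its endpoints' difference, ∂[p,q] = q − p.
This gives a 10×30 integer matrix of rank 9; reducing to Smith normal form yields diagonal entries (1,1,1,1,1,1,1,1,1).

∂_2: C_2 → C_1 acts by ∂[p,q,r] = [q,r] − [p,r] + [p,q]. For instance
  ∂PTY = TY − PY + PT,
  ∂RVW = VW − RW + RV.
As a 30×20 matrix over Z this has rank 20, with invariant factors (1,1,1,1,1,1,1,1,1,1,1,1,1,1,1,1,1,1,1,2).

Computing H_k = (kernel of ∂_k) / (image of ∂_{k+1}):

  H_0: rank C_0 − rank ∂_1 = 10 − 9 = 1, and the invariant factors of ∂_1 are all 1, so H_0 = Z.
  H_1: rank ker ∂_1 − rank ∂_2 = (30 − 9) − 20 = 1, and ∂_2 has invariant factor 2 > 1, so H_1 = Z ⊕ Z_2.
  H_2: rank ker ∂_2 − rank ∂_3 = (20 − 20) − 0 = 0, and there is no ∂_3, so H_2 = 0.

H_0 = Z,  H_1 = Z ⊕ Z_2,  H_2 = 0.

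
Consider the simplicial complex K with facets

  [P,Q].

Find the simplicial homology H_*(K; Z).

H_0 ≅ Z,  H_1 = 0.

We work with the vertex ordering P < Q. The simplices of K, each written with vertices in increasing order, are:

  0-simplices (2): P, Q
  1-simplices (1): PQ

so the chain groups are C_0 ≅ Z^2, C_1 ≅ Z^1.

Boundary ∂_1: C_1 → C_0 is given by ∂[p,q] = [q] − [p].
This gives a 2×1 integer matrix of rank 1; reducing to Smith normal form yields diagonal entries (1).

From H_k ≅ ker(∂_k) / im(∂_{k+1}) we obtain:

  H_0: rank C_0 − rank ∂_1 = 2 − 1 = 1, and the invariant factors of ∂_1 are all 1, so H_0 = Z.
  H_1: rank ker ∂_1 − rank ∂_2 = (1 − 1) − 0 = 0, and there is no ∂_2, so H_1 = 0.

As a check, the Euler characteristic is 2 − 1 = 1, which agrees with 1 − 0 = 1.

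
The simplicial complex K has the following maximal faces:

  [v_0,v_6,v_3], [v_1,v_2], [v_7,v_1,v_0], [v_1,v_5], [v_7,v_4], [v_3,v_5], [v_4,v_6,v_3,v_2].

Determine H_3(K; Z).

We work with the vertex ordering v_0 < v_1 < v_2 < v_3 < v_4 < v_5 < v_6 < v_7. The simplices of K, each written with vertices in increasing order, are:

  0-simplices (8): [v_0], [v_1], [v_2], [v_3], [v_4], [v_5], [v_6], [v_7]
  1-simplices (15): (15 of them)
  2-simplices (6): [v_0,v_1,v_7], [v_0,v_3,v_6], [v_2,v_3,v_4], [v_2,v_3,v_6], [v_2,v_4,v_6], [v_3,v_4,v_6]
  3-simplices (1): [v_2,v_3,v_4,v_6]

so the chain groups are C_0 ≅ Z^8, C_1 ≅ Z^15, C_2 ≅ Z^6, C_3 ≅ Z^1.

Boundary ∂_1: C_1 → C_0 sends each edge [p,q] (with p < q) to q − p.
The 8×15 boundary matrix has rank 7 and Smith normal form diag(1,1,1,1,1,1,1).

∂_2: C_2 → C_1 sends each 2-simplex [p,q,r] to [q,r] − [p,r] + [p,q]. For instance
  ∂[v_3,v_4,v_6] = [v_4,v_6] − [v_3,v_6] + [v_3,v_4],
  ∂[v_2,v_3,v_4] = [v_3,v_4] − [v_2,v_4] + [v_2,v_3].
As a 15×6 matrix over Z this has rank 5, with invariant factors (1,1,1,1,1).

Boundary ∂_3: C_3 → C_2 sends each 3-simplex σ to the alternating sum Σ_i (−1)^i (σ with its i-th vertex removed). For instance
  ∂[v_2,v_3,v_4,v_6] = [v_3,v_4,v_6] − [v_2,v_4,v_6] + [v_2,v_3,v_6] − [v_2,v_3,v_4].
This gives a 6×1 integer matrix of rank 1; reducing to Smith normal form yields diagonal entries (1).

Now H_k = ker ∂_k / im ∂_{k+1}, so:

  H_3: rank ker ∂_3 − rank ∂_4 = (1 − 1) − 0 = 0, and there is no ∂_4, so H_3 = 0.

H_3 ≅ 0.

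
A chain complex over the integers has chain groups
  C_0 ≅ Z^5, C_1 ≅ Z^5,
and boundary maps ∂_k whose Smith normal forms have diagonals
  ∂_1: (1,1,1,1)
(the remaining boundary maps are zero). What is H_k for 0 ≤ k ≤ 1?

H_0: b_0 = 5 − 0 − 4 = 1; torsion from ∂_1 factors > 1: none. So H_0 ≅ Z.
H_1: b_1 = 5 − 4 − 0 = 1; torsion from ∂_2 factors > 1: none. So H_1 ≅ Z.

H_0 ≅ Z,  H_1 ≅ Z.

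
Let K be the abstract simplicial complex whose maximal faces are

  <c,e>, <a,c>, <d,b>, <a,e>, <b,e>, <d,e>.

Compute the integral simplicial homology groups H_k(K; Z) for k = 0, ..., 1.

Fix the vertex order a < b < c < d < e and write every simplex with vertices in increasing order. Then dim K = 1 and the simplices of K are:

  0-simplices (5): a, b, c, d, e
  1-simplices (6): ac, ae, bd, be, ce, de

Hence C_0 ≅ Z^5, C_1 ≅ Z^6.

∂_1: C_1 → C_0 sends each edge [p,q] (with p < q) to q − p.
The resulting 5×6 matrix has rank 4, and its Smith normal form has invariant factors (1,1,1,1).

Computing H_k = (kernel of ∂_k) / (image of ∂_{k+1}):

  H_0: rank C_0 − rank ∂_1 = 5 − 4 = 1, and the invariant factors of ∂_1 are all 1, so H_0 = Z.
  H_1: rank ker ∂_1 − rank ∂_2 = (6 − 4) − 0 = 2, and there is no ∂_2, so H_1 = Z^2.

H_0 ≅ Z,  H_1 ≅ Z^2.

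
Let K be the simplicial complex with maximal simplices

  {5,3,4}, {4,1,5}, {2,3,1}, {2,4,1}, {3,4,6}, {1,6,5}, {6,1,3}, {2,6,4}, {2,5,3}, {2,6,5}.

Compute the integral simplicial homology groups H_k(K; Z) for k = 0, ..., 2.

We work with the vertex ordering 1 < 2 < 3 < 4 < 5 < 6. The simplices of K, each written with vertices in increasing order, are:

  0-simplices (6): [1], [2], [3], [4], [5], [6]
  1-simplices (15): [1,2], [1,3], [1,4], [1,5], [1,6], [2,3], [2,4], [2,5], [2,6], [3,4], [3,5], [3,6], [4,5], [4,6], [5,6]
  2-simplices (10): [1,2,3], [1,2,4], [1,3,6], [1,4,5], [1,5,6], [2,3,5], [2,4,6], [2,5,6], [3,4,5], [3,4,6]

giving chain groups C_0 ≅ Z^6, C_1 ≅ Z^15, C_2 ≅ Z^10.

Boundary ∂_1: C_1 → C_0 maps an edge to its endpoints' difference, ∂[p,q] = q − p. For instance
  ∂[4,5] = [5] − [4].
As a 6×15 matrix over Z this has rank 5, with invariant factors (1,1,1,1,1).

Boundary ∂_2: C_2 → C_1 sends each 2-simplex [p,q,r] to [q,r] − [p,r] + [p,q]. For instance
  ∂[2,5,6] = [5,6] − [2,6] + [2,5],
  ∂[1,2,3] = [2,3] − [1,3] + [1,2].
This gives a 15×10 integer matrix of rank 10; reducing to Smith normal form yields diagonal entries (1,1,1,1,1,1,1,1,1,2).

Reading off H_k = ker ∂_k / im ∂_{k+1}:

  H_0: rank C_0 − rank ∂_1 = 6 − 5 = 1, and the invariant factors of ∂_1 are all 1, so H_0 ≅ Z.
  H_1: rank ker ∂_1 − rank ∂_2 = (15 − 5) − 10 = 0, and ∂_2 has invariant factor 2 > 1, so H_1 ≅ Z/2Z.
  H_2: rank ker ∂_2 − rank ∂_3 = (10 − 10) − 0 = 0, and there is no ∂_3, so H_2 ≅ 0.

(K is a triangulation of the real projective plane RP^2.)

H_0 = Z,  H_1 = Z/2Z,  H_2 = 0.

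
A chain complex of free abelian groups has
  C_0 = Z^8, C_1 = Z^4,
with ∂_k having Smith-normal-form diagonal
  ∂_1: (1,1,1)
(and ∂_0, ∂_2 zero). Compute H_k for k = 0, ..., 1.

H_0 = Z^5,  H_1 = Z.

H_0: b_0 = 8 − 0 − 3 = 5; torsion from ∂_1 factors > 1: none. So H_0 = Z^5.
H_1: b_1 = 4 − 3 − 0 = 1; torsion from ∂_2 factors > 1: none. So H_1 = Z.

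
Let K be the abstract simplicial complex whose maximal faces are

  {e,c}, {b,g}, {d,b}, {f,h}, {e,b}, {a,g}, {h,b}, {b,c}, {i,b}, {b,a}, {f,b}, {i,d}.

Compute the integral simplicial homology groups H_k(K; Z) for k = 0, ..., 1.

H_0 ≅ Z,  H_1 ≅ Z^4.

Order the vertices as a < b < c < d < e < f < g < h < i. Listing each simplex with vertices in this order, K has dimension 1 with simplices:

  0-simplices (9): a, b, c, d, e, f, g, h, i
  1-simplices (12): ab, ag, bc, bd, be, bf, bg, bh, bi, ce, di, fh

so the chain groups are C_0 ≅ Z^9, C_1 ≅ Z^12.

Boundary ∂_1: C_1 → C_0 sends each edge [p,q] (with p < q) to q − p. For instance
  ∂bc = c − b.
The resulting 9×12 matrix has rank 8, and its Smith normal form has invariant factors (1,1,1,1,1,1,1,1).

Reading off H_k = ker ∂_k / im ∂_{k+1}:

  H_0: rank C_0 − rank ∂_1 = 9 − 8 = 1, and the invariant factors of ∂_1 are all 1, so H_0 = Z.
  H_1: rank ker ∂_1 − rank ∂_2 = (12 − 8) − 0 = 4, and there is no ∂_2, so H_1 = Z^4.

As a check, the Euler characteristic is 9 − 12 = -3, which agrees with 1 − 4 = -3.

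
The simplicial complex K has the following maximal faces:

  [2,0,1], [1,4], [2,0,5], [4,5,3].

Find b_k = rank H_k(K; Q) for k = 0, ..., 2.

K has 6 vertices, 9 edges, 3 triangles.
rank ∂_0 = 0, rank ∂_1 = 5 ⇒ b_0 = 6 − 0 − 5 = 1; all invariant factors of ∂_1 are 1 so no torsion. So H_0 = Z.
rank ∂_1 = 5, rank ∂_2 = 3 ⇒ b_1 = 9 − 5 − 3 = 1; all invariant factors of ∂_2 are 1 so no torsion. So H_1 = Z.
rank ∂_2 = 3, rank ∂_3 = 0 ⇒ b_2 = 3 − 3 − 0 = 0. So H_2 = 0.

b_0 = 1, b_1 = 1, b_2 = 0.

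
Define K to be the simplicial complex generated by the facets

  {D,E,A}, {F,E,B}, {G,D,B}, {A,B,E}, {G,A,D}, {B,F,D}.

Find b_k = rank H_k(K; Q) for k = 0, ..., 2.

Fix the vertex order A < B < D < E < F < G and write every simplex with vertices in increasing order. Then dim K = 2 and the simplices of K are:

  0-simplices (6): A, B, D, E, F, G
  1-simplices (12): AB, AD, AE, AG, BD, BE, BF, BG, DE, DF, DG, EF
  2-simplices (6): ABE, ADE, ADG, BDF, BDG, BEF

Hence C_0 ≅ Z^6, C_1 ≅ Z^12, C_2 ≅ Z^6.

Boundary ∂_1: C_1 → C_0 is given by ∂[p,q] = [q] − [p]. For instance
  ∂AE = E − A.
The 6×12 boundary matrix has rank 5 and Smith normal form diag(1,1,1,1,1).

Boundary ∂_2: C_2 → C_1 sends each 2-simplex [p,q,r] to [q,r] − [p,r] + [p,q]. For instance
  ∂BEF = EF − BF + BE,
  ∂BDF = DF − BF + BD.
As a 12×6 matrix over Z this has rank 6, with invariant factors (1,1,1,1,1,1).

Reading off H_k = ker ∂_k / im ∂_{k+1}:

  H_0: rank C_0 − rank ∂_1 = 6 − 5 = 1, and the invariant factors of ∂_1 are all 1, so H_0 = Z.
  H_1: rank ker ∂_1 − rank ∂_2 = (12 − 5) − 6 = 1, and the invariant factors of ∂_2 are all 1, so H_1 = Z.
  H_2: rank ker ∂_2 − rank ∂_3 = (6 − 6) − 0 = 0, and there is no ∂_3, so H_2 = 0.

As a check, the Euler characteristic is 6 − 12 + 6 = 0, which agrees with 1 − 1 + 0 = 0.

Hence the Betti numbers are b_0 = 1, b_1 = 1, b_2 = 0.

b_0 = 1, b_1 = 1, b_2 = 0.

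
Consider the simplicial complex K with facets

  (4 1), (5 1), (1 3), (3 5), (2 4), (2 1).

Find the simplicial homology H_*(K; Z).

We work with the vertex ordering 1 < 2 < 3 < 4 < 5. The simplices of K, each written with vertices in increasing order, are:

  0-simplices (5): [1], [2], [3], [4], [5]
  1-simplices (6): [1,2], [1,3], [1,4], [1,5], [2,4], [3,5]

giving chain groups C_0 ≅ Z^5, C_1 ≅ Z^6.

∂_1: C_1 → C_0 maps an edge to its endpoints' difference, ∂[p,q] = q − p. For instance
  ∂[3,5] = [5] − [3].
The 5×6 boundary matrix has rank 4 and Smith normal form diag(1,1,1,1).

Computing H_k = (kernel of ∂_k) / (image of ∂_{k+1}):

  H_0: rank C_0 − rank ∂_1 = 5 − 4 = 1, and the invariant factors of ∂_1 are all 1, so H_0 ≅ Z.
  H_1: rank ker ∂_1 − rank ∂_2 = (6 − 4) − 0 = 2, and there is no ∂_2, so H_1 ≅ Z^2.

H_0 ≅ Z,  H_1 ≅ Z^2.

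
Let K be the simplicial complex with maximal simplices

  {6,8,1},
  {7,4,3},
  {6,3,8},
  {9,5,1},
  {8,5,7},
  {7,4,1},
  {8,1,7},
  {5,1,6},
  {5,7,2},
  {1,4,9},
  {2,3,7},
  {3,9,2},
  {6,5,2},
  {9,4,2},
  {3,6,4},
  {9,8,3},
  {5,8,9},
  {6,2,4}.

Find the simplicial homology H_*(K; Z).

Fix the vertex order 1 < 2 < 3 < 4 < 5 < 6 < 7 < 8 < 9 and write every simplex with vertices in increasing order. Then dim K = 2 and the simplices of K are:

  0-simplices (9): [1], [2], [3], [4], [5], [6], [7], [8], [9]
  1-simplices (27): (27 of them)
  2-simplices (18): [1,4,7], [1,4,9], [1,5,6], [1,5,9], [1,6,8], [1,7,8], [2,3,7], [2,3,9], [2,4,6], [2,4,9], [2,5,6], [2,5,7], [3,4,6], [3,4,7], [3,6,8], [3,8,9], [5,7,8], [5,8,9]

so the chain groups are C_0 ≅ Z^9, C_1 ≅ Z^27, C_2 ≅ Z^18.

The boundary map ∂_1: C_1 → C_0 is given by ∂[p,q] = [q] − [p]. For instance
  ∂[1,9] = [9] − [1].
As a 9×27 matrix over Z this has rank 8, with invariant factors (1,1,1,1,1,1,1,1).

∂_2: C_2 → C_1 sends each 2-simplex [p,q,r] to [q,r] − [p,r] + [p,q]. For instance
  ∂[2,5,6] = [5,6] − [2,6] + [2,5],
  ∂[3,4,6] = [4,6] − [3,6] + [3,4].
As a 27×18 matrix over Z this has rank 18, with invariant factors (1,1,1,1,1,1,1,1,1,1,1,1,1,1,1,1,1,2).

Computing H_k = (kernel of ∂_k) / (image of ∂_{k+1}):

  H_0: rank C_0 − rank ∂_1 = 9 − 8 = 1, and the invariant factors of ∂_1 are all 1, so H_0 = Z.
  H_1: rank ker ∂_1 − rank ∂_2 = (27 − 8) − 18 = 1, and ∂_2 has invariant factor 2 > 1, so H_1 = Z ⊕ Z/2.
  H_2: rank ker ∂_2 − rank ∂_3 = (18 − 18) − 0 = 0, and there is no ∂_3, so H_2 = 0.

H_0 ≅ Z,  H_1 ≅ Z ⊕ Z/2,  H_2 = 0.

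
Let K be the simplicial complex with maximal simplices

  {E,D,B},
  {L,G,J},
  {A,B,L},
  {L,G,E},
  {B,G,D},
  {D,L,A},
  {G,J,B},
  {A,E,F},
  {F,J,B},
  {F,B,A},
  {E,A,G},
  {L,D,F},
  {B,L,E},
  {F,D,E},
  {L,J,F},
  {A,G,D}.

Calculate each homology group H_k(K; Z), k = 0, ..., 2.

H_0 = Z,  H_1 = Z^2,  H_2 = Z.

We work with the vertex ordering A < B < D < E < F < G < J < L. The simplices of K, each written with vertices in increasing order, are:

  0-simplices (8): A, B, D, E, F, G, J, L
  1-simplices (24): AB, AD, AE, AF, AG, AL, BD, BE, BF, BG, BJ, BL, DE, DF, DG, DL, EF, EG, EL, FJ, FL, GJ, GL, JL
  2-simplices (16): ABF, ABL, ADG, ADL, AEF, AEG, BDE, BDG, BEL, BFJ, BGJ, DEF, DFL, EGL, FJL, GJL

Hence C_0 ≅ Z^8, C_1 ≅ Z^24, C_2 ≅ Z^16.

Boundary ∂_1: C_1 → C_0 maps an edge to its endpoints' difference, ∂[p,q] = q − p.
As a 8×24 matrix over Z this has rank 7, with invariant factors (1,1,1,1,1,1,1).

∂_2: C_2 → C_1 acts by ∂[p,q,r] = [q,r] − [p,r] + [p,q]. For instance
  ∂FJL = JL − FL + FJ,
  ∂AEF = EF − AF + AE.
This gives a 24×16 integer matrix of rank 15; reducing to Smith normal form yields diagonal entries (1,1,1,1,1,1,1,1,1,1,1,1,1,1,1).

Computing H_k = (kernel of ∂_k) / (image of ∂_{k+1}):

  H_0: rank C_0 − rank ∂_1 = 8 − 7 = 1, and the invariant factors of ∂_1 are all 1, so H_0 ≅ Z.
  H_1: rank ker ∂_1 − rank ∂_2 = (24 − 7) − 15 = 2, and the invariant factors of ∂_2 are all 1, so H_1 ≅ Z^2.
  H_2: rank ker ∂_2 − rank ∂_3 = (16 − 15) − 0 = 1, and there is no ∂_3, so H_2 ≅ Z.

As a check, the Euler characteristic is 8 − 24 + 16 = 0, which agrees with 1 − 2 + 1 = 0.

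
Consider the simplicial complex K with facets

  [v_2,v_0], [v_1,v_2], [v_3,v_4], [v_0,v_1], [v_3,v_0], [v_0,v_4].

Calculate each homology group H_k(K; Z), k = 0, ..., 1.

H_0 ≅ Z,  H_1 ≅ Z^2.

Fix the vertex order v_0 < v_1 < v_2 < v_3 < v_4 and write every simplex with vertices in increasing order. Then dim K = 1 and the simplices of K are:

  0-simplices (5): [v_0], [v_1], [v_2], [v_3], [v_4]
  1-simplices (6): [v_0,v_1], [v_0,v_2], [v_0,v_3], [v_0,v_4], [v_1,v_2], [v_3,v_4]

so the chain groups are C_0 ≅ Z^5, C_1 ≅ Z^6.

The boundary map ∂_1: C_1 → C_0 is given by ∂[p,q] = [q] − [p]. For instance
  ∂[v_0,v_1] = [v_1] − [v_0].
As a 5×6 matrix over Z this has rank 4, with invariant factors (1,1,1,1).

Reading off H_k = ker ∂_k / im ∂_{k+1}:

  H_0: rank C_0 − rank ∂_1 = 5 − 4 = 1, and the invariant factors of ∂_1 are all 1, so H_0 = Z.
  H_1: rank ker ∂_1 − rank ∂_2 = (6 − 4) − 0 = 2, and there is no ∂_2, so H_1 = Z^2.

As a check, the Euler characteristic is 5 − 6 = -1, which agrees with 1 − 2 = -1.
(K is a triangulation of a wedge of 2 circles.)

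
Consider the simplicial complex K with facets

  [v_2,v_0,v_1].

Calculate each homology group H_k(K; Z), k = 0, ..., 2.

H_0 = Z,  H_1 = 0,  H_2 = 0.

Fix the vertex order v_0 < v_1 < v_2 and write every simplex with vertices in increasing order. Then dim K = 2 and the simplices of K are:

  0-simplices (3): [v_0], [v_1], [v_2]
  1-simplices (3): [v_0,v_1], [v_0,v_2], [v_1,v_2]
  2-simplices (1): [v_0,v_1,v_2]

Hence C_0 ≅ Z^3, C_1 ≅ Z^3, C_2 ≅ Z^1.

Boundary ∂_1: C_1 → C_0 maps an edge to its endpoints' difference, ∂[p,q] = q − p. For instance
  ∂[v_0,v_2] = [v_2] − [v_0].
As a 3×3 matrix over Z this has rank 2, with invariant factors (1,1).

∂_2: C_2 → C_1 maps a triangle to the signed sum of its edges. For instance
  ∂[v_0,v_1,v_2] = [v_1,v_2] − [v_0,v_2] + [v_0,v_1].
As a 3×1 matrix over Z this has rank 1, with invariant factors (1).

From H_k ≅ ker(∂_k) / im(∂_{k+1}) we obtain:

  H_0: rank C_0 − rank ∂_1 = 3 − 2 = 1, and the invariant factors of ∂_1 are all 1, so H_0 ≅ Z.
  H_1: rank ker ∂_1 − rank ∂_2 = (3 − 2) − 1 = 0, and the invariant factors of ∂_2 are all 1, so H_1 ≅ 0.
  H_2: rank ker ∂_2 − rank ∂_3 = (1 − 1) − 0 = 0, and there is no ∂_3, so H_2 ≅ 0.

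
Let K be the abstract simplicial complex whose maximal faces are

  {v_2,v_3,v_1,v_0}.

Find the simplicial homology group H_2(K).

H_2 = 0.

Fix the vertex order v_0 < v_1 < v_2 < v_3 and write every simplex with vertices in increasing order. Then dim K = 3 and the simplices of K are:

  0-simplices (4): [v_0], [v_1], [v_2], [v_3]
  1-simplices (6): [v_0,v_1], [v_0,v_2], [v_0,v_3], [v_1,v_2], [v_1,v_3], [v_2,v_3]
  2-simplices (4): [v_0,v_1,v_2], [v_0,v_1,v_3], [v_0,v_2,v_3], [v_1,v_2,v_3]
  3-simplices (1): [v_0,v_1,v_2,v_3]

Hence C_0 ≅ Z^4, C_1 ≅ Z^6, C_2 ≅ Z^4, C_3 ≅ Z^1.

∂_1: C_1 → C_0 is given by ∂[p,q] = [q] − [p]. For instance
  ∂[v_0,v_3] = [v_3] − [v_0].
The 4×6 boundary matrix has rank 3 and Smith normal form diag(1,1,1).

∂_2: C_2 → C_1 maps a triangle to the signed sum of its edges. For instance
  ∂[v_1,v_2,v_3] = [v_2,v_3] − [v_1,v_3] + [v_1,v_2],
  ∂[v_0,v_2,v_3] = [v_2,v_3] − [v_0,v_3] + [v_0,v_2].
The resulting 6×4 matrix has rank 3, and its Smith normal form has invariant factors (1,1,1).

The boundary map ∂_3: C_3 → C_2 sends each 3-simplex σ to the alternating sum Σ_i (−1)^i (σ with its i-th vertex removed). For instance
  ∂[v_0,v_1,v_2,v_3] = [v_1,v_2,v_3] − [v_0,v_2,v_3] + [v_0,v_1,v_3] − [v_0,v_1,v_2].
The resulting 4×1 matrix has rank 1, and its Smith normal form has invariant factors (1).

Computing H_k = (kernel of ∂_k) / (image of ∂_{k+1}):

  H_2: rank ker ∂_2 − rank ∂_3 = (4 − 3) − 1 = 0, and the invariant factors of ∂_3 are all 1, so H_2 ≅ 0.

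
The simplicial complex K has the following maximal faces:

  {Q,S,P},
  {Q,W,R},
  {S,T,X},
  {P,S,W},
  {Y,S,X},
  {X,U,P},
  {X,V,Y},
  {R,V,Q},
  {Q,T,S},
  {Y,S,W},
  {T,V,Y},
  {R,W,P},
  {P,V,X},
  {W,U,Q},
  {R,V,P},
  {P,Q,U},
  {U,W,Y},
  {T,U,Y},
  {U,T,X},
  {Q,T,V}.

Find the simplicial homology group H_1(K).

Take the total order P < Q < R < S < T < U < V < W < X < Y on the vertex set. Then K (dimension 2) consists of the simplices:

  0-simplices (10): P, Q, R, S, T, U, V, W, X, Y
  1-simplices (30): PQ, PR, PS, PU, PV, PW, PX, QR, QS, QT, QU, QV, QW, RV, RW, ST, SW, SX, SY, TU, TV, TX, TY, UW, UX, UY, VX, VY, WY, XY
  2-simplices (20): PQS, PQU, PRV, PRW, PSW, PUX, PVX, QRV, QRW, QST, QTV, QUW, STX, SWY, SXY, TUX, TUY, TVY, UWY, VXY

so the chain groups are C_0 ≅ Z^10, C_1 ≅ Z^30, C_2 ≅ Z^20.

Boundary ∂_1: C_1 → C_0 maps an edge to its endpoints' difference, ∂[p,q] = q − p.
The 10×30 boundary matrix has rank 9 and Smith normal form diag(1,1,1,1,1,1,1,1,1).

∂_2: C_2 → C_1 sends each 2-simplex [p,q,r] to [q,r] − [p,r] + [p,q]. For instance
  ∂UWY = WY − UY + UW,
  ∂TUY = UY − TY + TU.
The 30×20 boundary matrix has rank 20 and Smith normal form diag(1,1,1,1,1,1,1,1,1,1,1,1,1,1,1,1,1,1,1,2).

Computing H_k = (kernel of ∂_k) / (image of ∂_{k+1}):

  H_1: rank ker ∂_1 − rank ∂_2 = (30 − 9) − 20 = 1, and ∂_2 has invariant factor 2 > 1, so H_1 = Z ⊕ Z_2.

H_1 = Z ⊕ Z_2.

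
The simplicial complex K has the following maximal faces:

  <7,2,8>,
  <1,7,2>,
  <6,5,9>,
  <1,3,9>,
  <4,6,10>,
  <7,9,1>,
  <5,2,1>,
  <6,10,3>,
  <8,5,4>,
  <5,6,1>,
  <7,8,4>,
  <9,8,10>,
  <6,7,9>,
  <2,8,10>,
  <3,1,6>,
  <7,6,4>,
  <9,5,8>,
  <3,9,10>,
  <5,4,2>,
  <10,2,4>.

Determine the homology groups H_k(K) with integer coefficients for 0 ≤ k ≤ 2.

H_0 ≅ Z,  H_1 ≅ Z ⊕ Z/2,  H_2 = 0.

K has 10 vertices, 30 edges, 20 triangles.
rank ∂_0 = 0, rank ∂_1 = 9 ⇒ b_0 = 10 − 0 − 9 = 1; all invariant factors of ∂_1 are 1 so no torsion. So H_0 ≅ Z.
rank ∂_1 = 9, rank ∂_2 = 20 ⇒ b_1 = 30 − 9 − 20 = 1; ∂_2 has invariant factor(s) [2] giving torsion. So H_1 ≅ Z ⊕ Z/2.
rank ∂_2 = 20, rank ∂_3 = 0 ⇒ b_2 = 20 − 20 − 0 = 0. So H_2 ≅ 0.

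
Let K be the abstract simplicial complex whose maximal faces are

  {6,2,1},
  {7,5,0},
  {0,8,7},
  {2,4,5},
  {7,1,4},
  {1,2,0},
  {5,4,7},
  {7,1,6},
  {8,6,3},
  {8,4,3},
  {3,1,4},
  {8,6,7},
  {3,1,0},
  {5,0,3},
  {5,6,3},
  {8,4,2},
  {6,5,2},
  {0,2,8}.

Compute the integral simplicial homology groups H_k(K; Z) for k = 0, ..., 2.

H_0 = Z,  H_1 = Z^2,  H_2 = Z.

Take the total order 0 < 1 < 2 < 3 < 4 < 5 < 6 < 7 < 8 on the vertex set. Then K (dimension 2) consists of the simplices:

  0-simplices (9): [0], [1], [2], [3], [4], [5], [6], [7], [8]
  1-simplices (27): (27 of them)
  2-simplices (18): [0,1,2], [0,1,3], [0,2,8], [0,3,5], [0,5,7], [0,7,8], [1,2,6], [1,3,4], [1,4,7], [1,6,7], [2,4,5], [2,4,8], [2,5,6], [3,4,8], [3,5,6], [3,6,8], [4,5,7], [6,7,8]

so the chain groups are C_0 ≅ Z^9, C_1 ≅ Z^27, C_2 ≅ Z^18.

∂_1: C_1 → C_0 maps an edge to its endpoints' difference, ∂[p,q] = q − p. For instance
  ∂[0,5] = [5] − [0].
The 9×27 boundary matrix has rank 8 and Smith normal form diag(1,1,1,1,1,1,1,1).

∂_2: C_2 → C_1 sends each 2-simplex [p,q,r] to [q,r] − [p,r] + [p,q]. For instance
  ∂[2,4,8] = [4,8] − [2,8] + [2,4],
  ∂[6,7,8] = [7,8] − [6,8] + [6,7].
This gives a 27×18 integer matrix of rank 17; reducing to Smith normal form yields diagonal entries (1,1,1,1,1,1,1,1,1,1,1,1,1,1,1,1,1).

Now H_k = ker ∂_k / im ∂_{k+1}, so:

  H_0: rank C_0 − rank ∂_1 = 9 − 8 = 1, and the invariant factors of ∂_1 are all 1, so H_0 = Z.
  H_1: rank ker ∂_1 − rank ∂_2 = (27 − 8) − 17 = 2, and the invariant factors of ∂_2 are all 1, so H_1 = Z^2.
  H_2: rank ker ∂_2 − rank ∂_3 = (18 − 17) − 0 = 1, and there is no ∂_3, so H_2 = Z.

As a check, the Euler characteristic is 9 − 27 + 18 = 0, which agrees with 1 − 2 + 1 = 0.
(K is a triangulation of the torus T^2.)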